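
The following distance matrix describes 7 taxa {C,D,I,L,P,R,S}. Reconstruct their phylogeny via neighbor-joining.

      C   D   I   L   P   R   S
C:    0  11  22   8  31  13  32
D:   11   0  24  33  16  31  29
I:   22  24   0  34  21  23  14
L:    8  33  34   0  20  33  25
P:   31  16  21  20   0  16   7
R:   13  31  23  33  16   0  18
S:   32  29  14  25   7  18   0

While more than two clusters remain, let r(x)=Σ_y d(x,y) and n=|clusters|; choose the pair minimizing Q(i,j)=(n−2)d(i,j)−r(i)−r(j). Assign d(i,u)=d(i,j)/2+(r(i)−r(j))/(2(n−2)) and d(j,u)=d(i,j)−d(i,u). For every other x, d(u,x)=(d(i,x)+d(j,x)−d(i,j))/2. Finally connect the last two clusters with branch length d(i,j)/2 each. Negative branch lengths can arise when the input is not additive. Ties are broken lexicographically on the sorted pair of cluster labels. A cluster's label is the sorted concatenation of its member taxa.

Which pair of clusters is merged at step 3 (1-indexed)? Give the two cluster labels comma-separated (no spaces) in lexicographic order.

iteration 1: select C,L (d=8, Q=-230); attach at lengths (2/5, 38/5); label the merged cluster CL
  updated: d(CL,D)=18, d(CL,I)=24, d(CL,P)=43/2, d(CL,R)=19, d(CL,S)=49/2
iteration 2: select CL,D (d=18, Q=-153); attach at lengths (61/8, 83/8); label the merged cluster CDL
  updated: d(CDL,I)=15, d(CDL,P)=39/4, d(CDL,R)=16, d(CDL,S)=71/4
iteration 3: select P,S (d=7, Q=-179/2); attach at lengths (3, 4); label the merged cluster PS
  updated: d(CDL,PS)=41/4, d(I,PS)=14, d(PS,R)=27/2
iteration 4: select CDL,I (d=15, Q=-253/4); attach at lengths (77/16, 163/16); label the merged cluster CDIL
  updated: d(CDIL,PS)=37/8, d(CDIL,R)=12
iteration 5: select CDIL,PS (d=37/8, Q=-241/8); attach at lengths (25/16, 49/16); label the merged cluster CDILPS
  updated: d(CDILPS,R)=167/16
iteration 6: select CDILPS,R (d=167/16); attach at lengths (167/32, 167/32); label the merged cluster CDILPRS
final tree: (((((C:2/5,L:38/5):61/8,D:83/8):77/16,I:163/16):25/16,(P:3,S:4):49/16):167/32,R:167/32)
total length: 1009/16

P,S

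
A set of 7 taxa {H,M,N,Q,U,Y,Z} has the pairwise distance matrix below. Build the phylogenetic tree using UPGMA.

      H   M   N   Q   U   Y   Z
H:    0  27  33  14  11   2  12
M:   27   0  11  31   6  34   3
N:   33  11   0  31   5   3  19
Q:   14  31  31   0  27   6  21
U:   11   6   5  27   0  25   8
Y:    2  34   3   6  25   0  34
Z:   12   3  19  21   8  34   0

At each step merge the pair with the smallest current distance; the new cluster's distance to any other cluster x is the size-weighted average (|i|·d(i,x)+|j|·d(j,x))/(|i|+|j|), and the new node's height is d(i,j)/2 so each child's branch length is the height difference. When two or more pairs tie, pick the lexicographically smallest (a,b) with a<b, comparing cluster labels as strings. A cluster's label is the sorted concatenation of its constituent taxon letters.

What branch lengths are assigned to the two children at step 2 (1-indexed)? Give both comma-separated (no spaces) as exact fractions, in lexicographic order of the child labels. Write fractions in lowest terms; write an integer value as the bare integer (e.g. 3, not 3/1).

3/2,3/2

iteration 1: select H,Y (d=2); attach at lengths (1, 1); label the merged cluster HY
  updated: d(HY,M)=61/2, d(HY,N)=18, d(HY,Q)=10, d(HY,U)=18, d(HY,Z)=23
iteration 2: select M,Z (d=3); attach at lengths (3/2, 3/2); label the merged cluster MZ
  updated: d(HY,MZ)=107/4, d(MZ,N)=15, d(MZ,Q)=26, d(MZ,U)=7
iteration 3: select N,U (d=5); attach at lengths (5/2, 5/2); label the merged cluster NU
  updated: d(HY,NU)=18, d(MZ,NU)=11, d(NU,Q)=29
iteration 4: select HY,Q (d=10); attach at lengths (4, 5); label the merged cluster HQY
  updated: d(HQY,MZ)=53/2, d(HQY,NU)=65/3
iteration 5: select MZ,NU (d=11); attach at lengths (4, 3); label the merged cluster MNUZ
  updated: d(HQY,MNUZ)=289/12
iteration 6: select HQY,MNUZ (d=289/12); attach at lengths (169/24, 157/24); label the merged cluster HMNQUYZ
final tree: (((H:1,Y:1):4,Q:5):169/24,((M:3/2,Z:3/2):4,(N:5/2,U:5/2):3):157/24)
total length: 475/12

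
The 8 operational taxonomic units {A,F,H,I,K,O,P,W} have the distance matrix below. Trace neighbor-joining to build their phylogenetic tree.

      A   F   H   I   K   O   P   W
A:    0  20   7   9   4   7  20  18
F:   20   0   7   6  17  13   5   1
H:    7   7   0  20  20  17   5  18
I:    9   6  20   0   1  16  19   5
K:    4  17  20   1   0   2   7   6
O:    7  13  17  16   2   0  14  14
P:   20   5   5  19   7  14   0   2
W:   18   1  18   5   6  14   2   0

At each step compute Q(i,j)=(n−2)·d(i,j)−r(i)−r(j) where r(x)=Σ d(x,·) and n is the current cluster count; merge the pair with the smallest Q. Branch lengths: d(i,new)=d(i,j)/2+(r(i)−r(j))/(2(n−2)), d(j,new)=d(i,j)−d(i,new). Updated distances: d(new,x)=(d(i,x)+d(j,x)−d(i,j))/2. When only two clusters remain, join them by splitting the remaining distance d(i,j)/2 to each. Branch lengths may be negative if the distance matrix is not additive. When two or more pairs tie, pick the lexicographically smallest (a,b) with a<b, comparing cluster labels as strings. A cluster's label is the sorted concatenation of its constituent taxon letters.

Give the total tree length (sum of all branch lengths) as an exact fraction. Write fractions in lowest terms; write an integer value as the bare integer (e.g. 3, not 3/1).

1. join A+H (d=7, Q=-137) ⇒ AH; edges |A|=11/4, |H|=17/4
  updated: d(AH,F)=10, d(AH,I)=11, d(AH,K)=17/2, d(AH,O)=17/2, d(AH,P)=9, d(AH,W)=29/2
2. join K+O (d=2, Q=-99) ⇒ KO; edges |K|=-8/5, |O|=18/5
  updated: d(AH,KO)=15/2, d(F,KO)=14, d(I,KO)=15/2, d(KO,P)=19/2, d(KO,W)=9
3. join AH+KO (d=15/2, Q=-139/2) ⇒ AHKO; edges |AH|=69/16, |KO|=51/16
  updated: d(AHKO,F)=33/4, d(AHKO,I)=11/2, d(AHKO,P)=11/2, d(AHKO,W)=8
4. join AHKO+I (d=11/2, Q=-185/4) ⇒ AHIKO; edges |AHKO|=11/8, |I|=33/8
  updated: d(AHIKO,F)=35/8, d(AHIKO,P)=19/2, d(AHIKO,W)=15/4
5. join AHIKO+F (d=35/8, Q=-77/4) ⇒ AFHIKO; edges |AHIKO|=4, |F|=3/8
  updated: d(AFHIKO,P)=81/16, d(AFHIKO,W)=3/16
6. join AFHIKO+P (d=81/16, Q=-29/4) ⇒ AFHIKOP; edges |AFHIKO|=13/8, |P|=55/16
  updated: d(AFHIKOP,W)=-23/16
7. join AFHIKOP+W (d=-23/16) ⇒ AFHIKOPW; edges |AFHIKOP|=-23/32, |W|=-23/32
final tree: ((((((A:11/4,H:17/4):69/16,(K:-8/5,O:18/5):51/16):11/8,I:33/8):4,F:3/8):13/8,P:55/16):-23/32,W:-23/32)
total length: 30

30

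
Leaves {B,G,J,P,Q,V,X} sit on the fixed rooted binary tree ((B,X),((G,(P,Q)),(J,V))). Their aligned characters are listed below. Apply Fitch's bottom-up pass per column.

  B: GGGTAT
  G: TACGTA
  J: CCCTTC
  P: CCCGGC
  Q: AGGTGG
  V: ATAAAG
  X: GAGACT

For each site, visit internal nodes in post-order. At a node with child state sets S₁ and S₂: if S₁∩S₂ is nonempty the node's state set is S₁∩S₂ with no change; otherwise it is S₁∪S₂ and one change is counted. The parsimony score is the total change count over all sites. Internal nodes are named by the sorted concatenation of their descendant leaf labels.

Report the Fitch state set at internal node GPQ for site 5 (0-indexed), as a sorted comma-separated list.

A,C,G

BX@0: {G} ∩ {G} = {G} (intersection, +0)
PQ@0: {C} ∪ {A} = {A,C} (union, +1)
GPQ@0: {T} ∪ {A,C} = {A,C,T} (union, +1)
JV@0: {C} ∪ {A} = {A,C} (union, +1)
GJPQV@0: {A,C,T} ∩ {A,C} = {A,C} (intersection, +0)
BGJPQVX@0: {G} ∪ {A,C} = {A,C,G} (union, +1)
BX@1: {G} ∪ {A} = {A,G} (union, +1)
PQ@1: {C} ∪ {G} = {C,G} (union, +1)
GPQ@1: {A} ∪ {C,G} = {A,C,G} (union, +1)
JV@1: {C} ∪ {T} = {C,T} (union, +1)
GJPQV@1: {A,C,G} ∩ {C,T} = {C} (intersection, +0)
BGJPQVX@1: {A,G} ∪ {C} = {A,C,G} (union, +1)
BX@2: {G} ∩ {G} = {G} (intersection, +0)
PQ@2: {C} ∪ {G} = {C,G} (union, +1)
GPQ@2: {C} ∩ {C,G} = {C} (intersection, +0)
JV@2: {C} ∪ {A} = {A,C} (union, +1)
GJPQV@2: {C} ∩ {A,C} = {C} (intersection, +0)
BGJPQVX@2: {G} ∪ {C} = {C,G} (union, +1)
BX@3: {T} ∪ {A} = {A,T} (union, +1)
PQ@3: {G} ∪ {T} = {G,T} (union, +1)
GPQ@3: {G} ∩ {G,T} = {G} (intersection, +0)
JV@3: {T} ∪ {A} = {A,T} (union, +1)
GJPQV@3: {G} ∪ {A,T} = {A,G,T} (union, +1)
BGJPQVX@3: {A,T} ∩ {A,G,T} = {A,T} (intersection, +0)
BX@4: {A} ∪ {C} = {A,C} (union, +1)
PQ@4: {G} ∩ {G} = {G} (intersection, +0)
GPQ@4: {T} ∪ {G} = {G,T} (union, +1)
JV@4: {T} ∪ {A} = {A,T} (union, +1)
GJPQV@4: {G,T} ∩ {A,T} = {T} (intersection, +0)
BGJPQVX@4: {A,C} ∪ {T} = {A,C,T} (union, +1)
BX@5: {T} ∩ {T} = {T} (intersection, +0)
PQ@5: {C} ∪ {G} = {C,G} (union, +1)
GPQ@5: {A} ∪ {C,G} = {A,C,G} (union, +1)
JV@5: {C} ∪ {G} = {C,G} (union, +1)
GJPQV@5: {A,C,G} ∩ {C,G} = {C,G} (intersection, +0)
BGJPQVX@5: {T} ∪ {C,G} = {C,G,T} (union, +1)
per-site changes: [4, 5, 3, 4, 4, 4]; total = 24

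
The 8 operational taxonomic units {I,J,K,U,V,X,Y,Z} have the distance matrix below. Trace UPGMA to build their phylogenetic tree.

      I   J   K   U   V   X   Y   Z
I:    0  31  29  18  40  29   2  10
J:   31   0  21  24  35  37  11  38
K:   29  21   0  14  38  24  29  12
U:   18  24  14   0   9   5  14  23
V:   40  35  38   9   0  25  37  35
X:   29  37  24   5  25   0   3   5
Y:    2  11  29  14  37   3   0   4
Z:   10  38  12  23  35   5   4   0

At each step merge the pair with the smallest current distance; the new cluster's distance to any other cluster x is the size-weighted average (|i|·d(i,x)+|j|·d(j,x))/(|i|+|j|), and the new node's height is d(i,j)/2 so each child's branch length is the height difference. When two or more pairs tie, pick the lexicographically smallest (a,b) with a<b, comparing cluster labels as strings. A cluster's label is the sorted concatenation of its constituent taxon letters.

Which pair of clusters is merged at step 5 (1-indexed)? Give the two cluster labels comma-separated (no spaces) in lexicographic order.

J,K

step 1: merge (I,Y) at d=2; branch lengths I→1, Y→1; new cluster IY
  updated: d(IY,J)=21, d(IY,K)=29, d(IY,U)=16, d(IY,V)=77/2, d(IY,X)=16, d(IY,Z)=7
step 2: merge (U,X) at d=5; branch lengths U→5/2, X→5/2; new cluster UX
  updated: d(IY,UX)=16, d(J,UX)=61/2, d(K,UX)=19, d(UX,V)=17, d(UX,Z)=14
step 3: merge (IY,Z) at d=7; branch lengths IY→5/2, Z→7/2; new cluster IYZ
  updated: d(IYZ,J)=80/3, d(IYZ,K)=70/3, d(IYZ,UX)=46/3, d(IYZ,V)=112/3
step 4: merge (IYZ,UX) at d=46/3; branch lengths IYZ→25/6, UX→31/6; new cluster IUXYZ
  updated: d(IUXYZ,J)=141/5, d(IUXYZ,K)=108/5, d(IUXYZ,V)=146/5
step 5: merge (J,K) at d=21; branch lengths J→21/2, K→21/2; new cluster JK
  updated: d(IUXYZ,JK)=249/10, d(JK,V)=73/2
step 6: merge (IUXYZ,JK) at d=249/10; branch lengths IUXYZ→287/60, JK→39/20; new cluster IJKUXYZ
  updated: d(IJKUXYZ,V)=219/7
step 7: merge (IJKUXYZ,V) at d=219/7; branch lengths IJKUXYZ→447/140, V→219/14; new cluster IJKUVXYZ
final tree: (((((I:1,Y:1):5/2,Z:7/2):25/6,(U:5/2,X:5/2):31/6):287/60,(J:21/2,K:21/2):39/20):447/140,V:219/14)
total length: 28939/420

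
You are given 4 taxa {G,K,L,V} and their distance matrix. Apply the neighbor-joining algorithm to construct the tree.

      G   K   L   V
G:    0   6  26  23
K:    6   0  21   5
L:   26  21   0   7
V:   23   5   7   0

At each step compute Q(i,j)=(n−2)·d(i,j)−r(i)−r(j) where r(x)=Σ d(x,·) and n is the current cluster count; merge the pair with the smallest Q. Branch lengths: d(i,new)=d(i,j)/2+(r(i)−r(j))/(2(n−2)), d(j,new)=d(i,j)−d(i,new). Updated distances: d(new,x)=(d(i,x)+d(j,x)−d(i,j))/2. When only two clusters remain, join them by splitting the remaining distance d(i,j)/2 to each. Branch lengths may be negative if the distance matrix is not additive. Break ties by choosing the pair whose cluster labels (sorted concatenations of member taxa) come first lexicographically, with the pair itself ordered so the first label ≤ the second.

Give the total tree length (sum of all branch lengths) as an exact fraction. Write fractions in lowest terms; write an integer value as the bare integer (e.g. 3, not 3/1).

1. join G+K (d=6, Q=-75) ⇒ GK; edges |G|=35/4, |K|=-11/4
  updated: d(GK,L)=41/2, d(GK,V)=11
2. join GK+L (d=41/2, Q=-77/2) ⇒ GKL; edges |GK|=49/4, |L|=33/4
  updated: d(GKL,V)=-5/4
3. join GKL+V (d=-5/4) ⇒ GKLV; edges |GKL|=-5/8, |V|=-5/8
final tree: (((G:35/4,K:-11/4):49/4,L:33/4):-5/8,V:-5/8)
total length: 101/4

101/4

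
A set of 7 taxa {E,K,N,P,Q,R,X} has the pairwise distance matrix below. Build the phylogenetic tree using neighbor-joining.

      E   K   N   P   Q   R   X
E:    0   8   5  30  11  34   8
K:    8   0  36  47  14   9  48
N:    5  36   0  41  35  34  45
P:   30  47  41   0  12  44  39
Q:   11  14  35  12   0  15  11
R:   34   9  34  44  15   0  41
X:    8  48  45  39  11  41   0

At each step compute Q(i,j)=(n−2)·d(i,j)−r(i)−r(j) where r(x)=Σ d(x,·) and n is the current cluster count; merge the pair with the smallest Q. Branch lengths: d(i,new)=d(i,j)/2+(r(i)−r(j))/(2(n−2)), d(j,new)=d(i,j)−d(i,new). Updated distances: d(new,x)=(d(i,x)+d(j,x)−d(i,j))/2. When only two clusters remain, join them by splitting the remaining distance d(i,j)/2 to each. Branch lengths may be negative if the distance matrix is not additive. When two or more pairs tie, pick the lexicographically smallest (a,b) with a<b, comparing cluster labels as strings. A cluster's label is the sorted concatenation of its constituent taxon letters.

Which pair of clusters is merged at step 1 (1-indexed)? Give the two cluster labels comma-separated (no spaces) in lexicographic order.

step 1: merge (K,R) at d=9, Q=-294; branch lengths K→3, R→6; new cluster KR
  updated: d(E,KR)=33/2, d(KR,N)=61/2, d(KR,P)=41, d(KR,Q)=10, d(KR,X)=40
step 2: merge (E,N) at d=5, Q=-207; branch lengths E→-33/4, N→53/4; new cluster EN
  updated: d(EN,KR)=21, d(EN,P)=33, d(EN,Q)=41/2, d(EN,X)=24
step 3: merge (EN,KR) at d=21, Q=-295/2; branch lengths EN→33/4, KR→51/4; new cluster EKNR
  updated: d(EKNR,P)=53/2, d(EKNR,Q)=19/4, d(EKNR,X)=43/2
step 4: merge (EKNR,X) at d=43/2, Q=-325/4; branch lengths EKNR→97/16, X→247/16; new cluster EKNRX
  updated: d(EKNRX,P)=22, d(EKNRX,Q)=-23/8
step 5: merge (EKNRX,P) at d=22, Q=-249/8; branch lengths EKNRX→57/16, P→295/16; new cluster EKNPRX
  updated: d(EKNPRX,Q)=-103/16
step 6: merge (EKNPRX,Q) at d=-103/16; branch lengths EKNPRX→-103/32, Q→-103/32; new cluster EKNPQRX
final tree: (((((E:-33/4,N:53/4):33/4,(K:3,R:6):51/4):97/16,X:247/16):57/16,P:295/16):-103/32,Q:-103/32)
total length: 1153/16

K,R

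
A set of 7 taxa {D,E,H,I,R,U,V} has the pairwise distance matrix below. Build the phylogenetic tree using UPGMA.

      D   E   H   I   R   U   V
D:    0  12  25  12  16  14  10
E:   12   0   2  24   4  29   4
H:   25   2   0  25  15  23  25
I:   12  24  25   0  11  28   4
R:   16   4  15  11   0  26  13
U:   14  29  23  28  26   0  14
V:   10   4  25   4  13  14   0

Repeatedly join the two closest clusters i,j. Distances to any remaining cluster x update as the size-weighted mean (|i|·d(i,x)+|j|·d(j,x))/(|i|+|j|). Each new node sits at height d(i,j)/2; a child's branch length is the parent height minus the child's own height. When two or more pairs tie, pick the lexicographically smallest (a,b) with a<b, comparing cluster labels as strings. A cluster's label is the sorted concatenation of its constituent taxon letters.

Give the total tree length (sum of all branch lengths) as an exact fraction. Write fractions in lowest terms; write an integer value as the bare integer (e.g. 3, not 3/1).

1. join E+H (d=2) ⇒ EH; edges |E|=1, |H|=1
  updated: d(D,EH)=37/2, d(EH,I)=49/2, d(EH,R)=19/2, d(EH,U)=26, d(EH,V)=29/2
2. join I+V (d=4) ⇒ IV; edges |I|=2, |V|=2
  updated: d(D,IV)=11, d(EH,IV)=39/2, d(IV,R)=12, d(IV,U)=21
3. join EH+R (d=19/2) ⇒ EHR; edges |EH|=15/4, |R|=19/4
  updated: d(D,EHR)=53/3, d(EHR,IV)=17, d(EHR,U)=26
4. join D+IV (d=11) ⇒ DIV; edges |D|=11/2, |IV|=7/2
  updated: d(DIV,EHR)=155/9, d(DIV,U)=56/3
5. join DIV+EHR (d=155/9) ⇒ DEHIRV; edges |DIV|=28/9, |EHR|=139/36
  updated: d(DEHIRV,U)=67/3
6. join DEHIRV+U (d=67/3) ⇒ DEHIRUV; edges |DEHIRV|=23/9, |U|=67/6
final tree: (((D:11/2,(I:2,V:2):7/2):28/9,((E:1,H:1):15/4,R:19/4):139/36):23/9,U:67/6)
total length: 1591/36

1591/36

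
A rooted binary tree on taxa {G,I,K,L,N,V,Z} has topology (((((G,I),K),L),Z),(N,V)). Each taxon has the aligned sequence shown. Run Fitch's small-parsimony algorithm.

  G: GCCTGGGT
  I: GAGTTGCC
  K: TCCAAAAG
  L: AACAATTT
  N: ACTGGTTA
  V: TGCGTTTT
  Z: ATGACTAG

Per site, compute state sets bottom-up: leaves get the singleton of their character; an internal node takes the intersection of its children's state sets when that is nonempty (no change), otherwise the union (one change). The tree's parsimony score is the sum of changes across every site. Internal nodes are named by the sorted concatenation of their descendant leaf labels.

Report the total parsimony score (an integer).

27

[col 0] GI: children G:{G}, I:{G} ∩→ {G}; cost 0
[col 0] GIK: children GI:{G}, K:{T} ∪→ {G,T}; cost 1
[col 0] GIKL: children GIK:{G,T}, L:{A} ∪→ {A,G,T}; cost 1
[col 0] GIKLZ: children GIKL:{A,G,T}, Z:{A} ∩→ {A}; cost 0
[col 0] NV: children N:{A}, V:{T} ∪→ {A,T}; cost 1
[col 0] GIKLNVZ: children GIKLZ:{A}, NV:{A,T} ∩→ {A}; cost 0
[col 1] GI: children G:{C}, I:{A} ∪→ {A,C}; cost 1
[col 1] GIK: children GI:{A,C}, K:{C} ∩→ {C}; cost 0
[col 1] GIKL: children GIK:{C}, L:{A} ∪→ {A,C}; cost 1
[col 1] GIKLZ: children GIKL:{A,C}, Z:{T} ∪→ {A,C,T}; cost 1
[col 1] NV: children N:{C}, V:{G} ∪→ {C,G}; cost 1
[col 1] GIKLNVZ: children GIKLZ:{A,C,T}, NV:{C,G} ∩→ {C}; cost 0
[col 2] GI: children G:{C}, I:{G} ∪→ {C,G}; cost 1
[col 2] GIK: children GI:{C,G}, K:{C} ∩→ {C}; cost 0
[col 2] GIKL: children GIK:{C}, L:{C} ∩→ {C}; cost 0
[col 2] GIKLZ: children GIKL:{C}, Z:{G} ∪→ {C,G}; cost 1
[col 2] NV: children N:{T}, V:{C} ∪→ {C,T}; cost 1
[col 2] GIKLNVZ: children GIKLZ:{C,G}, NV:{C,T} ∩→ {C}; cost 0
[col 3] GI: children G:{T}, I:{T} ∩→ {T}; cost 0
[col 3] GIK: children GI:{T}, K:{A} ∪→ {A,T}; cost 1
[col 3] GIKL: children GIK:{A,T}, L:{A} ∩→ {A}; cost 0
[col 3] GIKLZ: children GIKL:{A}, Z:{A} ∩→ {A}; cost 0
[col 3] NV: children N:{G}, V:{G} ∩→ {G}; cost 0
[col 3] GIKLNVZ: children GIKLZ:{A}, NV:{G} ∪→ {A,G}; cost 1
[col 4] GI: children G:{G}, I:{T} ∪→ {G,T}; cost 1
[col 4] GIK: children GI:{G,T}, K:{A} ∪→ {A,G,T}; cost 1
[col 4] GIKL: children GIK:{A,G,T}, L:{A} ∩→ {A}; cost 0
[col 4] GIKLZ: children GIKL:{A}, Z:{C} ∪→ {A,C}; cost 1
[col 4] NV: children N:{G}, V:{T} ∪→ {G,T}; cost 1
[col 4] GIKLNVZ: children GIKLZ:{A,C}, NV:{G,T} ∪→ {A,C,G,T}; cost 1
[col 5] GI: children G:{G}, I:{G} ∩→ {G}; cost 0
[col 5] GIK: children GI:{G}, K:{A} ∪→ {A,G}; cost 1
[col 5] GIKL: children GIK:{A,G}, L:{T} ∪→ {A,G,T}; cost 1
[col 5] GIKLZ: children GIKL:{A,G,T}, Z:{T} ∩→ {T}; cost 0
[col 5] NV: children N:{T}, V:{T} ∩→ {T}; cost 0
[col 5] GIKLNVZ: children GIKLZ:{T}, NV:{T} ∩→ {T}; cost 0
[col 6] GI: children G:{G}, I:{C} ∪→ {C,G}; cost 1
[col 6] GIK: children GI:{C,G}, K:{A} ∪→ {A,C,G}; cost 1
[col 6] GIKL: children GIK:{A,C,G}, L:{T} ∪→ {A,C,G,T}; cost 1
[col 6] GIKLZ: children GIKL:{A,C,G,T}, Z:{A} ∩→ {A}; cost 0
[col 6] NV: children N:{T}, V:{T} ∩→ {T}; cost 0
[col 6] GIKLNVZ: children GIKLZ:{A}, NV:{T} ∪→ {A,T}; cost 1
[col 7] GI: children G:{T}, I:{C} ∪→ {C,T}; cost 1
[col 7] GIK: children GI:{C,T}, K:{G} ∪→ {C,G,T}; cost 1
[col 7] GIKL: children GIK:{C,G,T}, L:{T} ∩→ {T}; cost 0
[col 7] GIKLZ: children GIKL:{T}, Z:{G} ∪→ {G,T}; cost 1
[col 7] NV: children N:{A}, V:{T} ∪→ {A,T}; cost 1
[col 7] GIKLNVZ: children GIKLZ:{G,T}, NV:{A,T} ∩→ {T}; cost 0
per-site changes: [3, 4, 3, 2, 5, 2, 4, 4]; total = 27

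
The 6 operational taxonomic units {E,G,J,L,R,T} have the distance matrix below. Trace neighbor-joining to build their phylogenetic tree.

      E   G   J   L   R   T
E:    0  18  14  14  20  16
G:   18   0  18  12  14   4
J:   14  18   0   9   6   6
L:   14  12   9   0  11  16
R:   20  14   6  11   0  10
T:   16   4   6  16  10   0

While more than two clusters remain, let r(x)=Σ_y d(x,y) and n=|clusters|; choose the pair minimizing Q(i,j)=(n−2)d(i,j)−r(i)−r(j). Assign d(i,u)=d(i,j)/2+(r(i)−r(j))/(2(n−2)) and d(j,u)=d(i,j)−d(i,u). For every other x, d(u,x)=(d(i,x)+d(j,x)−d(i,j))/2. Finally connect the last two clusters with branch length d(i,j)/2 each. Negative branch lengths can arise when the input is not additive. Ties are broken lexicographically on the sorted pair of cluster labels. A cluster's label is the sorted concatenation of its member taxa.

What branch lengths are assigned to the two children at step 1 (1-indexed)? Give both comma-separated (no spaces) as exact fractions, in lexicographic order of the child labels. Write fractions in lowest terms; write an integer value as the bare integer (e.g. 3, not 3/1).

15/4,1/4

iteration 1: select G,T (d=4, Q=-102); attach at lengths (15/4, 1/4); label the merged cluster GT
  updated: d(E,GT)=15, d(GT,J)=10, d(GT,L)=12, d(GT,R)=10
iteration 2: select J,R (d=6, Q=-68); attach at lengths (5/3, 13/3); label the merged cluster JR
  updated: d(E,JR)=14, d(GT,JR)=7, d(JR,L)=7
iteration 3: select E,L (d=14, Q=-48); attach at lengths (19/2, 9/2); label the merged cluster EL
  updated: d(EL,GT)=13/2, d(EL,JR)=7/2
iteration 4: select EL,GT (d=13/2, Q=-17); attach at lengths (3/2, 5); label the merged cluster EGLT
  updated: d(EGLT,JR)=2
iteration 5: select EGLT,JR (d=2); attach at lengths (1, 1); label the merged cluster EGJLRT
final tree: (((E:19/2,L:9/2):3/2,(G:15/4,T:1/4):5):1,(J:5/3,R:13/3):1)
total length: 65/2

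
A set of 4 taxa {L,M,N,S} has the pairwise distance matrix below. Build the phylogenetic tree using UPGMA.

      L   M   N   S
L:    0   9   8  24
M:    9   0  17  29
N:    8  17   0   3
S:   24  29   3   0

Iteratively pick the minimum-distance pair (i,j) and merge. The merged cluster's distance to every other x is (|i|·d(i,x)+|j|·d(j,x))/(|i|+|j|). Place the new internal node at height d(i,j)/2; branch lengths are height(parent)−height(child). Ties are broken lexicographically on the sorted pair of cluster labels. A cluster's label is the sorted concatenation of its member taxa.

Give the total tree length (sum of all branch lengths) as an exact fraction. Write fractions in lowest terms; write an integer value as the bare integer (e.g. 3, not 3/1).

51/2

iteration 1: select N,S (d=3); attach at lengths (3/2, 3/2); label the merged cluster NS
  updated: d(L,NS)=16, d(M,NS)=23
iteration 2: select L,M (d=9); attach at lengths (9/2, 9/2); label the merged cluster LM
  updated: d(LM,NS)=39/2
iteration 3: select LM,NS (d=39/2); attach at lengths (21/4, 33/4); label the merged cluster LMNS
final tree: ((L:9/2,M:9/2):21/4,(N:3/2,S:3/2):33/4)
total length: 51/2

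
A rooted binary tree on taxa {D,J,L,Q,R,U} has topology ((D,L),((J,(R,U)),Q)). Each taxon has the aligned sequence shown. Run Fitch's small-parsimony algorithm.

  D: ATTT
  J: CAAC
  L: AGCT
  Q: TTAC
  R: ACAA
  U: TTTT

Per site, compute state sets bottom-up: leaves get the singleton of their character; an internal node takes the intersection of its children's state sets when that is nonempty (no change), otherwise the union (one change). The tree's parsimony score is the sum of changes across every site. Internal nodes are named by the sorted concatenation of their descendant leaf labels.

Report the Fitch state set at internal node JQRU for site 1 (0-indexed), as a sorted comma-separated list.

T

site 0, node DL: D={A} ∩ L={A} → {A} (+0)
site 0, node RU: R={A} ∪ U={T} → {A,T} (+1)
site 0, node JRU: J={C} ∪ RU={A,T} → {A,C,T} (+1)
site 0, node JQRU: JRU={A,C,T} ∩ Q={T} → {T} (+0)
site 0, node DJLQRU: DL={A} ∪ JQRU={T} → {A,T} (+1)
site 1, node DL: D={T} ∪ L={G} → {G,T} (+1)
site 1, node RU: R={C} ∪ U={T} → {C,T} (+1)
site 1, node JRU: J={A} ∪ RU={C,T} → {A,C,T} (+1)
site 1, node JQRU: JRU={A,C,T} ∩ Q={T} → {T} (+0)
site 1, node DJLQRU: DL={G,T} ∩ JQRU={T} → {T} (+0)
site 2, node DL: D={T} ∪ L={C} → {C,T} (+1)
site 2, node RU: R={A} ∪ U={T} → {A,T} (+1)
site 2, node JRU: J={A} ∩ RU={A,T} → {A} (+0)
site 2, node JQRU: JRU={A} ∩ Q={A} → {A} (+0)
site 2, node DJLQRU: DL={C,T} ∪ JQRU={A} → {A,C,T} (+1)
site 3, node DL: D={T} ∩ L={T} → {T} (+0)
site 3, node RU: R={A} ∪ U={T} → {A,T} (+1)
site 3, node JRU: J={C} ∪ RU={A,T} → {A,C,T} (+1)
site 3, node JQRU: JRU={A,C,T} ∩ Q={C} → {C} (+0)
site 3, node DJLQRU: DL={T} ∪ JQRU={C} → {C,T} (+1)
per-site changes: [3, 3, 3, 3]; total = 12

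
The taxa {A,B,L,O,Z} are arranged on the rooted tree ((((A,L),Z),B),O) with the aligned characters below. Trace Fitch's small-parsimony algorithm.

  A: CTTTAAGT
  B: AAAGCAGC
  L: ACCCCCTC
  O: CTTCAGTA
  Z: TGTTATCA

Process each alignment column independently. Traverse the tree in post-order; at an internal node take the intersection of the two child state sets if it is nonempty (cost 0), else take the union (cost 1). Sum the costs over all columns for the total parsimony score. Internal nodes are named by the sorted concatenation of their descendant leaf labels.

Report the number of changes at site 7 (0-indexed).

3

AL@0: {C} ∪ {A} = {A,C} (union, +1)
ALZ@0: {A,C} ∪ {T} = {A,C,T} (union, +1)
ABLZ@0: {A,C,T} ∩ {A} = {A} (intersection, +0)
ABLOZ@0: {A} ∪ {C} = {A,C} (union, +1)
AL@1: {T} ∪ {C} = {C,T} (union, +1)
ALZ@1: {C,T} ∪ {G} = {C,G,T} (union, +1)
ABLZ@1: {C,G,T} ∪ {A} = {A,C,G,T} (union, +1)
ABLOZ@1: {A,C,G,T} ∩ {T} = {T} (intersection, +0)
AL@2: {T} ∪ {C} = {C,T} (union, +1)
ALZ@2: {C,T} ∩ {T} = {T} (intersection, +0)
ABLZ@2: {T} ∪ {A} = {A,T} (union, +1)
ABLOZ@2: {A,T} ∩ {T} = {T} (intersection, +0)
AL@3: {T} ∪ {C} = {C,T} (union, +1)
ALZ@3: {C,T} ∩ {T} = {T} (intersection, +0)
ABLZ@3: {T} ∪ {G} = {G,T} (union, +1)
ABLOZ@3: {G,T} ∪ {C} = {C,G,T} (union, +1)
AL@4: {A} ∪ {C} = {A,C} (union, +1)
ALZ@4: {A,C} ∩ {A} = {A} (intersection, +0)
ABLZ@4: {A} ∪ {C} = {A,C} (union, +1)
ABLOZ@4: {A,C} ∩ {A} = {A} (intersection, +0)
AL@5: {A} ∪ {C} = {A,C} (union, +1)
ALZ@5: {A,C} ∪ {T} = {A,C,T} (union, +1)
ABLZ@5: {A,C,T} ∩ {A} = {A} (intersection, +0)
ABLOZ@5: {A} ∪ {G} = {A,G} (union, +1)
AL@6: {G} ∪ {T} = {G,T} (union, +1)
ALZ@6: {G,T} ∪ {C} = {C,G,T} (union, +1)
ABLZ@6: {C,G,T} ∩ {G} = {G} (intersection, +0)
ABLOZ@6: {G} ∪ {T} = {G,T} (union, +1)
AL@7: {T} ∪ {C} = {C,T} (union, +1)
ALZ@7: {C,T} ∪ {A} = {A,C,T} (union, +1)
ABLZ@7: {A,C,T} ∩ {C} = {C} (intersection, +0)
ABLOZ@7: {C} ∪ {A} = {A,C} (union, +1)
per-site changes: [3, 3, 2, 3, 2, 3, 3, 3]; total = 22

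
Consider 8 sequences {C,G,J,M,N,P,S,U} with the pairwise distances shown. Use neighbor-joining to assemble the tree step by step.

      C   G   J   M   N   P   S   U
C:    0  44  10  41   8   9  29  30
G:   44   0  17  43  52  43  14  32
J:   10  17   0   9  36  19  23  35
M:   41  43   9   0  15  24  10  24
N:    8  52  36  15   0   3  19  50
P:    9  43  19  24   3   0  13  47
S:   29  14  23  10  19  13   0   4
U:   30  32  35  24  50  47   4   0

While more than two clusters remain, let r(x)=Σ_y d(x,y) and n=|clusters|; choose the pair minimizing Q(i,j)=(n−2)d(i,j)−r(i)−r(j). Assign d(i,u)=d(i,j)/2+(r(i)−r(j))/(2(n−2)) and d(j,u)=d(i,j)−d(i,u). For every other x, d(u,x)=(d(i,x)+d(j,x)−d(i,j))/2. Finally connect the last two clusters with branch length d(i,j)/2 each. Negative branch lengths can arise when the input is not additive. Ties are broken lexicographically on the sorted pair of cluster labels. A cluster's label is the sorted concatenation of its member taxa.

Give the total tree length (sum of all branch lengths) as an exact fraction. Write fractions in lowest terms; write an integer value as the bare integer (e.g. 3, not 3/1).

2189/32

1. join N+P (d=3, Q=-323) ⇒ NP; edges |N|=43/12, |P|=-7/12
  updated: d(C,NP)=7, d(G,NP)=46, d(J,NP)=26, d(M,NP)=18, d(NP,S)=29/2, d(NP,U)=47
2. join C+NP (d=7, Q=-569/2) ⇒ CNP; edges |C|=15/4, |NP|=13/4
  updated: d(CNP,G)=83/2, d(CNP,J)=29/2, d(CNP,M)=26, d(CNP,S)=73/4, d(CNP,U)=35
3. join S+U (d=4, Q=-733/4) ⇒ SU; edges |S|=-179/32, |U|=307/32
  updated: d(CNP,SU)=197/8, d(G,SU)=21, d(J,SU)=27, d(M,SU)=15
4. join G+SU (d=21, Q=-1177/8) ⇒ GSU; edges |G|=261/16, |SU|=75/16
  updated: d(CNP,GSU)=361/16, d(GSU,J)=23/2, d(GSU,M)=37/2
5. join CNP+GSU (d=361/16, Q=-141/2) ⇒ CGNPSU; edges |CNP|=445/32, |GSU|=277/32
  updated: d(CGNPSU,J)=55/32, d(CGNPSU,M)=351/32
6. join CGNPSU+J (d=55/32, Q=-347/16) ⇒ CGJNPSU; edges |CGNPSU|=59/32, |J|=-1/8
  updated: d(CGJNPSU,M)=73/8
7. join CGJNPSU+M (d=73/8) ⇒ CGJMNPSU; edges |CGJNPSU|=73/16, |M|=73/16
final tree: ((((C:15/4,(N:43/12,P:-7/12):13/4):445/32,(G:261/16,(S:-179/32,U:307/32):75/16):277/32):59/32,J:-1/8):73/16,M:73/16)
total length: 2189/32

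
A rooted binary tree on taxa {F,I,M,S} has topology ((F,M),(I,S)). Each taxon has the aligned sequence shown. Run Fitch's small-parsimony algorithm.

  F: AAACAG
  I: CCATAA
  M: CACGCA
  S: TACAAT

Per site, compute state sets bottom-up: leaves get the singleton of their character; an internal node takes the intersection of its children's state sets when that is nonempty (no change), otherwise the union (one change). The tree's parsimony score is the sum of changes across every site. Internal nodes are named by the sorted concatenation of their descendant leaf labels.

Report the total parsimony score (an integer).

11

[col 0] FM: children F:{A}, M:{C} ∪→ {A,C}; cost 1
[col 0] IS: children I:{C}, S:{T} ∪→ {C,T}; cost 1
[col 0] FIMS: children FM:{A,C}, IS:{C,T} ∩→ {C}; cost 0
[col 1] FM: children F:{A}, M:{A} ∩→ {A}; cost 0
[col 1] IS: children I:{C}, S:{A} ∪→ {A,C}; cost 1
[col 1] FIMS: children FM:{A}, IS:{A,C} ∩→ {A}; cost 0
[col 2] FM: children F:{A}, M:{C} ∪→ {A,C}; cost 1
[col 2] IS: children I:{A}, S:{C} ∪→ {A,C}; cost 1
[col 2] FIMS: children FM:{A,C}, IS:{A,C} ∩→ {A,C}; cost 0
[col 3] FM: children F:{C}, M:{G} ∪→ {C,G}; cost 1
[col 3] IS: children I:{T}, S:{A} ∪→ {A,T}; cost 1
[col 3] FIMS: children FM:{C,G}, IS:{A,T} ∪→ {A,C,G,T}; cost 1
[col 4] FM: children F:{A}, M:{C} ∪→ {A,C}; cost 1
[col 4] IS: children I:{A}, S:{A} ∩→ {A}; cost 0
[col 4] FIMS: children FM:{A,C}, IS:{A} ∩→ {A}; cost 0
[col 5] FM: children F:{G}, M:{A} ∪→ {A,G}; cost 1
[col 5] IS: children I:{A}, S:{T} ∪→ {A,T}; cost 1
[col 5] FIMS: children FM:{A,G}, IS:{A,T} ∩→ {A}; cost 0
per-site changes: [2, 1, 2, 3, 1, 2]; total = 11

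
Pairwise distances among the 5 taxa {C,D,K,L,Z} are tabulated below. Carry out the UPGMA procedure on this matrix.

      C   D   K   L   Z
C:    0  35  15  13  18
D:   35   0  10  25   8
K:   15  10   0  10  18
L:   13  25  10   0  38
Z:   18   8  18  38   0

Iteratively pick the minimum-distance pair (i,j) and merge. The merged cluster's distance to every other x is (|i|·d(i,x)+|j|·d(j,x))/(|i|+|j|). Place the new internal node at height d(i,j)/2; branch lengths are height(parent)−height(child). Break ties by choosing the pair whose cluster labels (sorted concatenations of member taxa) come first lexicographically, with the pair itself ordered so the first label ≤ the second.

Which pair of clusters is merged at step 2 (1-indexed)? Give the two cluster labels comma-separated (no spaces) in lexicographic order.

K,L

1. join D+Z (d=8) ⇒ DZ; edges |D|=4, |Z|=4
  updated: d(C,DZ)=53/2, d(DZ,K)=14, d(DZ,L)=63/2
2. join K+L (d=10) ⇒ KL; edges |K|=5, |L|=5
  updated: d(C,KL)=14, d(DZ,KL)=91/4
3. join C+KL (d=14) ⇒ CKL; edges |C|=7, |KL|=2
  updated: d(CKL,DZ)=24
4. join CKL+DZ (d=24) ⇒ CDKLZ; edges |CKL|=5, |DZ|=8
final tree: ((C:7,(K:5,L:5):2):5,(D:4,Z:4):8)
total length: 40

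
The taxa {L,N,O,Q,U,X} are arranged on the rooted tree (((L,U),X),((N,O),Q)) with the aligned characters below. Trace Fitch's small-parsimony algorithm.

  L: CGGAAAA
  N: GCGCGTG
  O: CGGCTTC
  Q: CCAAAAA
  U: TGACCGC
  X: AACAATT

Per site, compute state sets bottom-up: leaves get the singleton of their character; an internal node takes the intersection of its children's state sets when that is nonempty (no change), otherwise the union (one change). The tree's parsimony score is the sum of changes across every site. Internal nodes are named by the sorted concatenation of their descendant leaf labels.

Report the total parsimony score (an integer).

21

site 0, node LU: L={C} ∪ U={T} → {C,T} (+1)
site 0, node LUX: LU={C,T} ∪ X={A} → {A,C,T} (+1)
site 0, node NO: N={G} ∪ O={C} → {C,G} (+1)
site 0, node NOQ: NO={C,G} ∩ Q={C} → {C} (+0)
site 0, node LNOQUX: LUX={A,C,T} ∩ NOQ={C} → {C} (+0)
site 1, node LU: L={G} ∩ U={G} → {G} (+0)
site 1, node LUX: LU={G} ∪ X={A} → {A,G} (+1)
site 1, node NO: N={C} ∪ O={G} → {C,G} (+1)
site 1, node NOQ: NO={C,G} ∩ Q={C} → {C} (+0)
site 1, node LNOQUX: LUX={A,G} ∪ NOQ={C} → {A,C,G} (+1)
site 2, node LU: L={G} ∪ U={A} → {A,G} (+1)
site 2, node LUX: LU={A,G} ∪ X={C} → {A,C,G} (+1)
site 2, node NO: N={G} ∩ O={G} → {G} (+0)
site 2, node NOQ: NO={G} ∪ Q={A} → {A,G} (+1)
site 2, node LNOQUX: LUX={A,C,G} ∩ NOQ={A,G} → {A,G} (+0)
site 3, node LU: L={A} ∪ U={C} → {A,C} (+1)
site 3, node LUX: LU={A,C} ∩ X={A} → {A} (+0)
site 3, node NO: N={C} ∩ O={C} → {C} (+0)
site 3, node NOQ: NO={C} ∪ Q={A} → {A,C} (+1)
site 3, node LNOQUX: LUX={A} ∩ NOQ={A,C} → {A} (+0)
site 4, node LU: L={A} ∪ U={C} → {A,C} (+1)
site 4, node LUX: LU={A,C} ∩ X={A} → {A} (+0)
site 4, node NO: N={G} ∪ O={T} → {G,T} (+1)
site 4, node NOQ: NO={G,T} ∪ Q={A} → {A,G,T} (+1)
site 4, node LNOQUX: LUX={A} ∩ NOQ={A,G,T} → {A} (+0)
site 5, node LU: L={A} ∪ U={G} → {A,G} (+1)
site 5, node LUX: LU={A,G} ∪ X={T} → {A,G,T} (+1)
site 5, node NO: N={T} ∩ O={T} → {T} (+0)
site 5, node NOQ: NO={T} ∪ Q={A} → {A,T} (+1)
site 5, node LNOQUX: LUX={A,G,T} ∩ NOQ={A,T} → {A,T} (+0)
site 6, node LU: L={A} ∪ U={C} → {A,C} (+1)
site 6, node LUX: LU={A,C} ∪ X={T} → {A,C,T} (+1)
site 6, node NO: N={G} ∪ O={C} → {C,G} (+1)
site 6, node NOQ: NO={C,G} ∪ Q={A} → {A,C,G} (+1)
site 6, node LNOQUX: LUX={A,C,T} ∩ NOQ={A,C,G} → {A,C} (+0)
per-site changes: [3, 3, 3, 2, 3, 3, 4]; total = 21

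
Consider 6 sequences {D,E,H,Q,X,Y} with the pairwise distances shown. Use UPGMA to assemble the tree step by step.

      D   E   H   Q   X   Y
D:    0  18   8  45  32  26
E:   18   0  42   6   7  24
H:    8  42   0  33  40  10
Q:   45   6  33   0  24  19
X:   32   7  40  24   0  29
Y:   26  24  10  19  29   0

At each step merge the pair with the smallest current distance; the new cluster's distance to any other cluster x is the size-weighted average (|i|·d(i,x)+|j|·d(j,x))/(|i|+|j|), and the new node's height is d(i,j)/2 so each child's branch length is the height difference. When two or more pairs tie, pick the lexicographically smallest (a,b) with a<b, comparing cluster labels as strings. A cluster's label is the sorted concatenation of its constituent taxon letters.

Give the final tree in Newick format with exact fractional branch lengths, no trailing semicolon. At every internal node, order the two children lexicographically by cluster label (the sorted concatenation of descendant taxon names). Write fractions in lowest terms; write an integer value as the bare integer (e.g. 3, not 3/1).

1. join E+Q (d=6) ⇒ EQ; edges |E|=3, |Q|=3
  updated: d(D,EQ)=63/2, d(EQ,H)=75/2, d(EQ,X)=31/2, d(EQ,Y)=43/2
2. join D+H (d=8) ⇒ DH; edges |D|=4, |H|=4
  updated: d(DH,EQ)=69/2, d(DH,X)=36, d(DH,Y)=18
3. join EQ+X (d=31/2) ⇒ EQX; edges |EQ|=19/4, |X|=31/4
  updated: d(DH,EQX)=35, d(EQX,Y)=24
4. join DH+Y (d=18) ⇒ DHY; edges |DH|=5, |Y|=9
  updated: d(DHY,EQX)=94/3
5. join DHY+EQX (d=94/3) ⇒ DEHQXY; edges |DHY|=20/3, |EQX|=95/12
final tree: (((D:4,H:4):5,Y:9):20/3,((E:3,Q:3):19/4,X:31/4):95/12)
total length: 661/12

(((D:4,H:4):5,Y:9):20/3,((E:3,Q:3):19/4,X:31/4):95/12)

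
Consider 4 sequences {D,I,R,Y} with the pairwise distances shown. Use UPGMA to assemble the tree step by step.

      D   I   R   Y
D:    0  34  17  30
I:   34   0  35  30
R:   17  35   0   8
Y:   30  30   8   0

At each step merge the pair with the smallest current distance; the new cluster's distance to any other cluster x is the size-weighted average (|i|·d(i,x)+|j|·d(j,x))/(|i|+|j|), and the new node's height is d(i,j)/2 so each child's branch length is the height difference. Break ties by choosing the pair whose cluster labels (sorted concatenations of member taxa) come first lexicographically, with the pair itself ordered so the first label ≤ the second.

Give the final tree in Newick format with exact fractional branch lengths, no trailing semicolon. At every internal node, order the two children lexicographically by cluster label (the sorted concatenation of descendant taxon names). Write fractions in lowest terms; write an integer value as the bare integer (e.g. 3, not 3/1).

((D:47/4,(R:4,Y:4):31/4):19/4,I:33/2)

1. join R+Y (d=8) ⇒ RY; edges |R|=4, |Y|=4
  updated: d(D,RY)=47/2, d(I,RY)=65/2
2. join D+RY (d=47/2) ⇒ DRY; edges |D|=47/4, |RY|=31/4
  updated: d(DRY,I)=33
3. join DRY+I (d=33) ⇒ DIRY; edges |DRY|=19/4, |I|=33/2
final tree: ((D:47/4,(R:4,Y:4):31/4):19/4,I:33/2)
total length: 195/4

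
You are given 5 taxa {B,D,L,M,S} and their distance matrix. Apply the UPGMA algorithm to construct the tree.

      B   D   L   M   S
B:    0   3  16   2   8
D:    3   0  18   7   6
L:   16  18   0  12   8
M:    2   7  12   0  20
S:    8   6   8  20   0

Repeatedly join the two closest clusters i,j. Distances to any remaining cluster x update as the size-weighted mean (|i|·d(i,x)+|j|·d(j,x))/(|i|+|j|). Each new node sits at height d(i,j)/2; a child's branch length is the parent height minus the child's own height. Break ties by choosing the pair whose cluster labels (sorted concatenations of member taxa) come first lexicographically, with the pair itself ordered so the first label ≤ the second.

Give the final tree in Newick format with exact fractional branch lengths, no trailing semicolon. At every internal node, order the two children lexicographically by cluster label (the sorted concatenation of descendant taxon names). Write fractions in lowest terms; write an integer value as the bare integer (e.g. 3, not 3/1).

step 1: merge (B,M) at d=2; branch lengths B→1, M→1; new cluster BM
  updated: d(BM,D)=5, d(BM,L)=14, d(BM,S)=14
step 2: merge (BM,D) at d=5; branch lengths BM→3/2, D→5/2; new cluster BDM
  updated: d(BDM,L)=46/3, d(BDM,S)=34/3
step 3: merge (L,S) at d=8; branch lengths L→4, S→4; new cluster LS
  updated: d(BDM,LS)=40/3
step 4: merge (BDM,LS) at d=40/3; branch lengths BDM→25/6, LS→8/3; new cluster BDLMS
final tree: (((B:1,M:1):3/2,D:5/2):25/6,(L:4,S:4):8/3)
total length: 125/6

(((B:1,M:1):3/2,D:5/2):25/6,(L:4,S:4):8/3)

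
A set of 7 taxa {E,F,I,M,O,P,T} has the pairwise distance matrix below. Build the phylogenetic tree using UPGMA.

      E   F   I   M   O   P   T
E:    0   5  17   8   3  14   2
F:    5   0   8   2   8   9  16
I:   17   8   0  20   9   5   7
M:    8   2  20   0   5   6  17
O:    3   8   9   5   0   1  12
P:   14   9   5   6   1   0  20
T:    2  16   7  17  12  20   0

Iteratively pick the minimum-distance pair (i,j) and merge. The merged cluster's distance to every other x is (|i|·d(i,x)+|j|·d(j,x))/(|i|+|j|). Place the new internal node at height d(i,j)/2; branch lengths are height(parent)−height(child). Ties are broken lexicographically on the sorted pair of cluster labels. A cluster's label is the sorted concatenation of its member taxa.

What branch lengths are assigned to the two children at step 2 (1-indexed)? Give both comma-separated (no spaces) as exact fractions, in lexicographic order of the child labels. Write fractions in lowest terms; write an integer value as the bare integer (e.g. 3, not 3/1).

step 1: merge (O,P) at d=1; branch lengths O→1/2, P→1/2; new cluster OP
  updated: d(E,OP)=17/2, d(F,OP)=17/2, d(I,OP)=7, d(M,OP)=11/2, d(OP,T)=16
step 2: merge (E,T) at d=2; branch lengths E→1, T→1; new cluster ET
  updated: d(ET,F)=21/2, d(ET,I)=12, d(ET,M)=25/2, d(ET,OP)=49/4
step 3: merge (F,M) at d=2; branch lengths F→1, M→1; new cluster FM
  updated: d(ET,FM)=23/2, d(FM,I)=14, d(FM,OP)=7
step 4: merge (FM,OP) at d=7; branch lengths FM→5/2, OP→3; new cluster FMOP
  updated: d(ET,FMOP)=95/8, d(FMOP,I)=21/2
step 5: merge (FMOP,I) at d=21/2; branch lengths FMOP→7/4, I→21/4; new cluster FIMOP
  updated: d(ET,FIMOP)=119/10
step 6: merge (ET,FIMOP) at d=119/10; branch lengths ET→99/20, FIMOP→7/10; new cluster EFIMOPT
final tree: ((E:1,T:1):99/20,(((F:1,M:1):5/2,(O:1/2,P:1/2):3):7/4,I:21/4):7/10)
total length: 463/20

1,1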